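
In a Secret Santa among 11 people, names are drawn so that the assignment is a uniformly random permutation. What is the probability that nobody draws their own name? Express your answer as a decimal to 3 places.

0.368

This is the derangement probability: permutations of 11 with no fixed point.
D(11) = 11! · (1 − 1/1! + 1/2! − ··· + (−1)^11/11!) = 14684570.
P = 14684570/39916800 = 1468457/3991680 ≈ 0.368.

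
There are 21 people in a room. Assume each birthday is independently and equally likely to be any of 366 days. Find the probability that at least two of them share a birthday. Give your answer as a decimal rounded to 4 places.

It's easier to compute the probability that all 21 are distinct.
P(all distinct) = 366/366 · 365/366 · ··· · 346/366 ≈ 0.5572.
So the probability of at least one match is 1 − 0.5572 = 0.4428.

0.4428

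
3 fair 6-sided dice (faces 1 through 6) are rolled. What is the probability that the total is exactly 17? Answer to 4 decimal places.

There are 6^3 = 216 equally likely outcomes.
The number of ordered 3-tuples from {1,…,6} summing to 17 is 3.
P(sum = 17) = 3/216 = 1/72 ≈ 0.0139.

0.0139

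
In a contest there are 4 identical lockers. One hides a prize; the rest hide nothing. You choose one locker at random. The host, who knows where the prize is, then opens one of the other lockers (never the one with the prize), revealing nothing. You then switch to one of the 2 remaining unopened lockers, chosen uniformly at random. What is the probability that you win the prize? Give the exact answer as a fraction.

3/8

Your original locker holds the prize with probability 1/4, so the other 3 collectively hold it with probability 3/4.
The host can always find an empty locker to open, so this doesn't change that 3/4; it is now spread over the 2 remaining unopened lockers.
P(win by switching) = (3/4) · (1/2) = 3/8.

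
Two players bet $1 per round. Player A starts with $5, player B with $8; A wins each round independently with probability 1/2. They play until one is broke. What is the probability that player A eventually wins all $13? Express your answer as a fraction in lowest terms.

With a fair step, P(i) = ½P(i−1) + ½P(i+1) with P(0)=0, P(13)=1 has the linear solution P(i) = i/13.
P(5) = 5/13.

5/13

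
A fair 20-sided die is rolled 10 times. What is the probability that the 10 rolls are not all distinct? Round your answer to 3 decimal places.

0.935

P(all 10 different) = 20/20 · 19/20 · ··· · 11/20 ≈ 0.065.
P(at least two equal) = 1 − 0.065 = 0.935.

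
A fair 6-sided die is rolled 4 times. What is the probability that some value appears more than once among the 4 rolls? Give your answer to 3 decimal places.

P(all 4 different) = 6/6 · 5/6 · ··· · 3/6 ≈ 0.278.
P(at least two equal) = 1 − 0.278 = 0.722.

0.722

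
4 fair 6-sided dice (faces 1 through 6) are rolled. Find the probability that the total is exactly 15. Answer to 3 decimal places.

There are 6^4 = 1296 equally likely outcomes.
The number of ordered 4-tuples from {1,…,6} summing to 15 is 140.
P(sum = 15) = 140/1296 = 35/324 ≈ 0.108.

0.108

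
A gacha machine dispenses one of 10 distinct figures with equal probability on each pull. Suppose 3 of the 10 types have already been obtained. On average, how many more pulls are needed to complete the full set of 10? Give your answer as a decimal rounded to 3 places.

25.929

Starting from 3 distinct types, each trial gives a new one with probability (10−i)/10 when i types are held, so the wait for the next new type is 10/(10−i).
E = 10/7 + 10/6 + 10/5 + 10/4 + 10/3 + 10/2 + 10/1 = 363/14 ≈ 25.929.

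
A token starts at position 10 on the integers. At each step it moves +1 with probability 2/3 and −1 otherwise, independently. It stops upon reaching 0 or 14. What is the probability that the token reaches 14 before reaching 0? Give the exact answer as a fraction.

5456/5461

Let r = q/p = (1/3)/(2/3) = 1/2. The recurrence P(i) = p·P(i+1) + q·P(i−1) with P(0)=0, P(14)=1 gives P(i) = (1 − r^i)/(1 − r^14).
P(10) = (1 − (1/2)^10) / (1 − (1/2)^14) = 5456/5461.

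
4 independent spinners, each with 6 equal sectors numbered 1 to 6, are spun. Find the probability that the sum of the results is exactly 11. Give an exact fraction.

13/162

There are 6^4 = 1296 equally likely outcomes.
The number of ordered 4-tuples from {1,…,6} summing to 11 is 104.
P(sum = 11) = 104/1296 = 13/162.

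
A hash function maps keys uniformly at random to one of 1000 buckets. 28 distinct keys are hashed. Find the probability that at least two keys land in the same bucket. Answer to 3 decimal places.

0.317

It's easier to compute the probability that all 28 are distinct.
P(all distinct) = 1000/1000 · 999/1000 · ··· · 973/1000 ≈ 0.683.
So the probability of at least one match is 1 − 0.683 = 0.317.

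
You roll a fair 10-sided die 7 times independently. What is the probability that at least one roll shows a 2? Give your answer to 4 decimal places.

P(no roll shows a 2) = (9/10)^7 ≈ 0.4783.
P(at least one) = 1 − 0.4783 = 0.5217.

0.5217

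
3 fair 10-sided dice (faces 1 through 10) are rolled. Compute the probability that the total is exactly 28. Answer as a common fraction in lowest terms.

There are 10^3 = 1000 equally likely outcomes.
The number of ordered 3-tuples from {1,…,10} summing to 28 is 6.
P(sum = 28) = 6/1000 = 3/500.

3/500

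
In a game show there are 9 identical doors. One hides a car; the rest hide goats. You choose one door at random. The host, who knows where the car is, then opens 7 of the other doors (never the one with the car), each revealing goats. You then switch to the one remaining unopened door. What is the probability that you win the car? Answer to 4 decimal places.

0.8889

Your original door holds the car with probability 1/9, so the other 8 collectively hold it with probability 8/9.
The host can always find 7 empty doors to open, so the reveals don't change that 8/9; it is now spread over the 1 remaining unopened door.
P(win by switching) = (8/9) · (1/1) = 8/9 ≈ 0.8889.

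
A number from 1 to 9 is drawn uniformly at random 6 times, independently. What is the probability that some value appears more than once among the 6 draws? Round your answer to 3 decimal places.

P(all 6 different) = 9/9 · 8/9 · ··· · 4/9 ≈ 0.114.
P(at least two equal) = 1 − 0.114 = 0.886.

0.886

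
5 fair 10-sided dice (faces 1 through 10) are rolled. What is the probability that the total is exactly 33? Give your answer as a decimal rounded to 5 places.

0.04335

There are 10^5 = 100000 equally likely outcomes.
The number of ordered 5-tuples from {1,…,10} summing to 33 is 4335.
P(sum = 33) = 4335/100000 = 867/20000 ≈ 0.04335.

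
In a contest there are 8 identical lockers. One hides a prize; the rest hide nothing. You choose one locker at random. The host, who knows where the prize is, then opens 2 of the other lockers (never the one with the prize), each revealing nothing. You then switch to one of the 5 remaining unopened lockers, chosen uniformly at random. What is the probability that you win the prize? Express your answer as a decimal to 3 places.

Your original locker holds the prize with probability 1/8, so the other 7 collectively hold it with probability 7/8.
The host can always find 2 empty lockers to open, so the reveals don't change that 7/8; it is now spread over the 5 remaining unopened lockers.
P(win by switching) = (7/8) · (1/5) = 7/40 ≈ 0.175.

0.175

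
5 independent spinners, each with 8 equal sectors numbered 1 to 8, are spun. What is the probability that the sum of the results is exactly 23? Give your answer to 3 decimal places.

There are 8^5 = 32768 equally likely outcomes.
The number of ordered 5-tuples from {1,…,8} summing to 23 is 2460.
P(sum = 23) = 2460/32768 = 615/8192 ≈ 0.075.

0.075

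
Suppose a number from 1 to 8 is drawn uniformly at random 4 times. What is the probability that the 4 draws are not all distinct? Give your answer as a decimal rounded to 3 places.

P(all 4 different) = 8/8 · 7/8 · ··· · 5/8 ≈ 0.410.
P(at least two equal) = 1 − 0.410 = 0.590.

0.590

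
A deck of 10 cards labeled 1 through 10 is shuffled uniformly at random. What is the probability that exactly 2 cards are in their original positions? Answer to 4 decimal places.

0.1839

Choose which 2 of the 10 are fixed: C(10,2) = 45 ways.
The remaining 8 must have no fixed point: D(8) = 14833.
P = 45·14833/3628800 = 2119/11520 ≈ 0.1839.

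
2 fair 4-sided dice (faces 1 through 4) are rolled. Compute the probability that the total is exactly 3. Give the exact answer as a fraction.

1/8

There are 4^2 = 16 equally likely outcomes.
The number of ordered 2-tuples from {1,…,4} summing to 3 is 2.
P(sum = 3) = 2/16 = 1/8.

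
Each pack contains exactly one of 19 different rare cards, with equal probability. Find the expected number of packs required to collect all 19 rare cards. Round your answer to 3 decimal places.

67.407

After i distinct types are collected, each trial gives a new one with probability (19−i)/19, so the expected wait for the next new type is 19/(19−i).
E = 19/19 + 19/18 + 19/17 + 19/16 + 19/15 + 19/14 + 19/13 + 19/12 + 19/11 + 19/10 + 19/9 + 19/8 + 19/7 + 19/6 + 19/5 + 19/4 + 19/3 + 19/2 + 19/1 = 275295799/4084080 ≈ 67.407.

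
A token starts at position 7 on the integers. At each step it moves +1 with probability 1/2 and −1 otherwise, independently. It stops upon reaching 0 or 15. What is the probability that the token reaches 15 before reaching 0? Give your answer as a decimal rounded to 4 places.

With a fair step, P(i) = ½P(i−1) + ½P(i+1) with P(0)=0, P(15)=1 has the linear solution P(i) = i/15.
P(7) = 7/15 ≈ 0.4667.

0.4667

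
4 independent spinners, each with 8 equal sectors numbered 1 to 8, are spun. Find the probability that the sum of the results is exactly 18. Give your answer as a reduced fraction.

There are 8^4 = 4096 equally likely outcomes.
The number of ordered 4-tuples from {1,…,8} summing to 18 is 344.
P(sum = 18) = 344/4096 = 43/512.

43/512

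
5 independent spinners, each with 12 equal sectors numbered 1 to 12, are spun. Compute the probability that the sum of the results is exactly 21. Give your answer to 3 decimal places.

0.018

There are 12^5 = 248832 equally likely outcomes.
The number of ordered 5-tuples from {1,…,12} summing to 21 is 4495.
P(sum = 21) = 4495/248832 ≈ 0.018.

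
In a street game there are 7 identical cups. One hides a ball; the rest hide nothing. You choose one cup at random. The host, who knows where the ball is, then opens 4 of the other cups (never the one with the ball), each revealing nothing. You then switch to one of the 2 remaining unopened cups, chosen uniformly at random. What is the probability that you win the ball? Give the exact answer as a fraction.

3/7

Your original cup holds the ball with probability 1/7, so the other 6 collectively hold it with probability 6/7.
The host can always find 4 empty cups to open, so the reveals don't change that 6/7; it is now spread over the 2 remaining unopened cups.
P(win by switching) = (6/7) · (1/2) = 3/7.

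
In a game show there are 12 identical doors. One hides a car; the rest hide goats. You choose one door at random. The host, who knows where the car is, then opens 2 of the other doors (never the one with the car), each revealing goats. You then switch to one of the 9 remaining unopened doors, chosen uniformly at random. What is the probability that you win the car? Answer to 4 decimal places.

0.1019

Your original door holds the car with probability 1/12, so the other 11 collectively hold it with probability 11/12.
The host can always find 2 empty doors to open, so the reveals don't change that 11/12; it is now spread over the 9 remaining unopened doors.
P(win by switching) = (11/12) · (1/9) = 11/108 ≈ 0.1019.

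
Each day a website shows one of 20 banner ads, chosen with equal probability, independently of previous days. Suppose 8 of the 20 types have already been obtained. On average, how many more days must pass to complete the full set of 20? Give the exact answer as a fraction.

86021/1386

Starting from 8 distinct types, each trial gives a new one with probability (20−i)/20 when i types are held, so the wait for the next new type is 20/(20−i).
E = 20/12 + 20/11 + 20/10 + 20/9 + 20/8 + 20/7 + 20/6 + 20/5 + 20/4 + 20/3 + 20/2 + 20/1 = 86021/1386.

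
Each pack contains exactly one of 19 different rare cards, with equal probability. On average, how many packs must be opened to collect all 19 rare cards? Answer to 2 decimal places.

67.41

After i distinct types are collected, each trial gives a new one with probability (19−i)/19, so the expected wait for the next new type is 19/(19−i).
E = 19/19 + 19/18 + 19/17 + 19/16 + 19/15 + 19/14 + 19/13 + 19/12 + 19/11 + 19/10 + 19/9 + 19/8 + 19/7 + 19/6 + 19/5 + 19/4 + 19/3 + 19/2 + 19/1 = 275295799/4084080 ≈ 67.41.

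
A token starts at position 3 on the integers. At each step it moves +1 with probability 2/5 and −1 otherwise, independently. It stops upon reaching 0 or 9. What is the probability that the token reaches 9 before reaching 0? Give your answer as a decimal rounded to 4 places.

0.0634

Let r = q/p = (3/5)/(2/5) = 3/2. The recurrence P(i) = p·P(i+1) + q·P(i−1) with P(0)=0, P(9)=1 gives P(i) = (1 − r^i)/(1 − r^9).
P(3) = (1 − (3/2)^3) / (1 − (3/2)^9) = 64/1009 ≈ 0.0634.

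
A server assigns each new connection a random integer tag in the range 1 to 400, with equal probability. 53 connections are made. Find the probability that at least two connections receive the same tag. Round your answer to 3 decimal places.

It's easier to compute the probability that all 53 are distinct.
P(all distinct) = 400/400 · 399/400 · ··· · 348/400 ≈ 0.027.
So the probability of at least one match is 1 − 0.027 = 0.973.

0.973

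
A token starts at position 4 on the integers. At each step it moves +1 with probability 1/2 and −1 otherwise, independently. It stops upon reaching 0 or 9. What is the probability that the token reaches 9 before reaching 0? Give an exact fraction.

With a fair step, P(i) = ½P(i−1) + ½P(i+1) with P(0)=0, P(9)=1 has the linear solution P(i) = i/9.
P(4) = 4/9.

4/9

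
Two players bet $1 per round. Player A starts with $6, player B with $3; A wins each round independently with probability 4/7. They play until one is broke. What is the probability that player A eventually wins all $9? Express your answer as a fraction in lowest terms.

Let r = q/p = (3/7)/(4/7) = 3/4. The recurrence P(i) = p·P(i+1) + q·P(i−1) with P(0)=0, P(9)=1 gives P(i) = (1 − r^i)/(1 − r^9).
P(6) = (1 − (3/4)^6) / (1 − (3/4)^9) = 5824/6553.

5824/6553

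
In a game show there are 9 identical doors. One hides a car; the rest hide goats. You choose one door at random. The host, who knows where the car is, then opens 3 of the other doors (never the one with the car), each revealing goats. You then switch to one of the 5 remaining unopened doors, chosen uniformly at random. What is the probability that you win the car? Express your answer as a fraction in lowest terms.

8/45

Your original door holds the car with probability 1/9, so the other 8 collectively hold it with probability 8/9.
The host can always find 3 empty doors to open, so the reveals don't change that 8/9; it is now spread over the 5 remaining unopened doors.
P(win by switching) = (8/9) · (1/5) = 8/45.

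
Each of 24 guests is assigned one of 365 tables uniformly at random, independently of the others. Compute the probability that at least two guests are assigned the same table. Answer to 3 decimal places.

It's easier to compute the probability that all 24 are distinct.
P(all distinct) = 365/365 · 364/365 · ··· · 342/365 ≈ 0.462.
So the probability of at least one match is 1 − 0.462 = 0.538.

0.538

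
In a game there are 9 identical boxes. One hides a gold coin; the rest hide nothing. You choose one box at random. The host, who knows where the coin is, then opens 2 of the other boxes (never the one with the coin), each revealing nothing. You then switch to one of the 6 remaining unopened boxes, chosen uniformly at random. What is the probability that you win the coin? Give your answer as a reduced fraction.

4/27

Your original box holds the coin with probability 1/9, so the other 8 collectively hold it with probability 8/9.
The host can always find 2 empty boxes to open, so the reveals don't change that 8/9; it is now spread over the 6 remaining unopened boxes.
P(win by switching) = (8/9) · (1/6) = 4/27.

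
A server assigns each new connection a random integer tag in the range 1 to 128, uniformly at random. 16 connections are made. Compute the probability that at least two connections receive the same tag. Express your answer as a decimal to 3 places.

It's easier to compute the probability that all 16 are distinct.
P(all distinct) = 128/128 · 127/128 · ··· · 113/128 ≈ 0.376.
So the probability of at least one match is 1 − 0.376 = 0.624.

0.624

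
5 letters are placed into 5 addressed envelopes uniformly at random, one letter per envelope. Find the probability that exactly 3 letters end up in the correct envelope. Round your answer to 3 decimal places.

0.083

Choose which 3 of the 5 are fixed: C(5,3) = 10 ways.
The remaining 2 must have no fixed point: D(2) = 1.
P = 10·1/120 = 1/12 ≈ 0.083.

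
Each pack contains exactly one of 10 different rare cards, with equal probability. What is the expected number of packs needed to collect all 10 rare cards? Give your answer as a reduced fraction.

After i distinct types are collected, each trial gives a new one with probability (10−i)/10, so the expected wait for the next new type is 10/(10−i).
E = 10/10 + 10/9 + 10/8 + 10/7 + 10/6 + 10/5 + 10/4 + 10/3 + 10/2 + 10/1 = 7381/252.

7381/252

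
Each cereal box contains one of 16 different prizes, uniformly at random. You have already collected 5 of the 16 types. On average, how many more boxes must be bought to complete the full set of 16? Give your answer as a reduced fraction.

Starting from 5 distinct types, each trial gives a new one with probability (16−i)/16 when i types are held, so the wait for the next new type is 16/(16−i).
E = 16/11 + 16/10 + 16/9 + 16/8 + 16/7 + 16/6 + 16/5 + 16/4 + 16/3 + 16/2 + 16/1 = 167422/3465.

167422/3465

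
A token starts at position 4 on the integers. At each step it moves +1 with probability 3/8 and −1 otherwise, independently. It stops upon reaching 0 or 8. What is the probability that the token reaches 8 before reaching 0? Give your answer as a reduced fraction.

81/706

Let r = q/p = (5/8)/(3/8) = 5/3. The recurrence P(i) = p·P(i+1) + q·P(i−1) with P(0)=0, P(8)=1 gives P(i) = (1 − r^i)/(1 − r^8).
P(4) = (1 − (5/3)^4) / (1 − (5/3)^8) = 81/706.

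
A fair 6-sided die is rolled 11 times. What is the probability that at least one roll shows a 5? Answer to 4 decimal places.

P(no roll shows a 5) = (5/6)^11 ≈ 0.1346.
P(at least one) = 1 − 0.1346 = 0.8654.

0.8654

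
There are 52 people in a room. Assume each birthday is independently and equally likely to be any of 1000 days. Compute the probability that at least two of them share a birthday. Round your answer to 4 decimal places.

It's easier to compute the probability that all 52 are distinct.
P(all distinct) = 1000/1000 · 999/1000 · ··· · 949/1000 ≈ 0.2594.
So the probability of at least one match is 1 − 0.2594 = 0.7406.

0.7406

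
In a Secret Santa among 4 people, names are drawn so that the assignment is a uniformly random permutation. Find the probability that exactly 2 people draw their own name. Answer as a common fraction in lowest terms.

Choose which 2 of the 4 are fixed: C(4,2) = 6 ways.
The remaining 2 must have no fixed point: D(2) = 1.
P = 6·1/24 = 1/4.

1/4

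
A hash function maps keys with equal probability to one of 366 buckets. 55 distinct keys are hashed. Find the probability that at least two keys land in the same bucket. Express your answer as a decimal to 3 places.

0.986

It's easier to compute the probability that all 55 are distinct.
P(all distinct) = 366/366 · 365/366 · ··· · 312/366 ≈ 0.014.
So the probability of at least one match is 1 − 0.014 = 0.986.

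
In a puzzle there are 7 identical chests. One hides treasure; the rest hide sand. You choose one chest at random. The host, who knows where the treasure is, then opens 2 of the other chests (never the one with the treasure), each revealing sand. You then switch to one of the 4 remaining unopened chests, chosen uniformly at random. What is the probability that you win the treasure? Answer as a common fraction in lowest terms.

3/14

Your original chest holds the treasure with probability 1/7, so the other 6 collectively hold it with probability 6/7.
The host can always find 2 empty chests to open, so the reveals don't change that 6/7; it is now spread over the 4 remaining unopened chests.
P(win by switching) = (6/7) · (1/4) = 3/14.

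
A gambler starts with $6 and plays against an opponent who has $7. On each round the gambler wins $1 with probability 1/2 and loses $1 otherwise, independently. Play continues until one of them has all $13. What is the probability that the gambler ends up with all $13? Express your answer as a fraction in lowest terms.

With a fair step, P(i) = ½P(i−1) + ½P(i+1) with P(0)=0, P(13)=1 has the linear solution P(i) = i/13.
P(6) = 6/13.

6/13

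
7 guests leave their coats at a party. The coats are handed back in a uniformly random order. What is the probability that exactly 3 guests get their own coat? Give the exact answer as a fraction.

1/16

Choose which 3 of the 7 are fixed: C(7,3) = 35 ways.
The remaining 4 must have no fixed point: D(4) = 9.
P = 35·9/5040 = 1/16.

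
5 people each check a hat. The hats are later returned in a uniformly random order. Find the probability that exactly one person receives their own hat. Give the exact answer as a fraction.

Choose which one is fixed: C(5,1) = 5 ways.
The remaining 4 must have no fixed point: D(4) = 9.
P = 5·9/120 = 3/8.

3/8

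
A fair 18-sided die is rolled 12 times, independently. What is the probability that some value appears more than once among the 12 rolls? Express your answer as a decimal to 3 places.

P(all 12 different) = 18/18 · 17/18 · ··· · 7/18 ≈ 0.008.
P(at least two equal) = 1 − 0.008 = 0.992.

0.992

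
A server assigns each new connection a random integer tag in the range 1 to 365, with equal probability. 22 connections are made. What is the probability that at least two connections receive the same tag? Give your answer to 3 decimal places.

It's easier to compute the probability that all 22 are distinct.
P(all distinct) = 365/365 · 364/365 · ··· · 344/365 ≈ 0.524.
So the probability of at least one match is 1 − 0.524 = 0.476.

0.476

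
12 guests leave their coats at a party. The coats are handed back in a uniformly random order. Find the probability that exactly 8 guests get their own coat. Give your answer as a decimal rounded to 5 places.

Choose which 8 of the 12 are fixed: C(12,8) = 495 ways.
The remaining 4 must have no fixed point: D(4) = 9.
P = 495·9/479001600 = 1/107520 ≈ 0.00001.

0.00001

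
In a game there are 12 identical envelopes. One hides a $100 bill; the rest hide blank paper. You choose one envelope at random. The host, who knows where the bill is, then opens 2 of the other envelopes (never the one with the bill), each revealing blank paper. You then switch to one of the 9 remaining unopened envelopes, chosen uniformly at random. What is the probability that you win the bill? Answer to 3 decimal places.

Your original envelope holds the bill with probability 1/12, so the other 11 collectively hold it with probability 11/12.
The host can always find 2 empty envelopes to open, so the reveals don't change that 11/12; it is now spread over the 9 remaining unopened envelopes.
P(win by switching) = (11/12) · (1/9) = 11/108 ≈ 0.102.

0.102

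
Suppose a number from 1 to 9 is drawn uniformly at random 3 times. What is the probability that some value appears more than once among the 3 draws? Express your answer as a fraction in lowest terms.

P(all 3 different) = 9/9 · 8/9 · ··· · 7/9 = 56/81.
P(at least two equal) = 1 − 56/81 = 25/81.

25/81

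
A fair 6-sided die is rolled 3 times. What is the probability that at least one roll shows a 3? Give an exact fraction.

91/216

P(no roll shows a 3) = (5/6)^3 = 125/216.
P(at least one) = 1 − 125/216 = 91/216.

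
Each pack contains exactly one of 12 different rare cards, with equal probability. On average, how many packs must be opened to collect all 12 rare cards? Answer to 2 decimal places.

After i distinct types are collected, each trial gives a new one with probability (12−i)/12, so the expected wait for the next new type is 12/(12−i).
E = 12/12 + 12/11 + 12/10 + 12/9 + 12/8 + 12/7 + 12/6 + 12/5 + 12/4 + 12/3 + 12/2 + 12/1 = 86021/2310 ≈ 37.24.

37.24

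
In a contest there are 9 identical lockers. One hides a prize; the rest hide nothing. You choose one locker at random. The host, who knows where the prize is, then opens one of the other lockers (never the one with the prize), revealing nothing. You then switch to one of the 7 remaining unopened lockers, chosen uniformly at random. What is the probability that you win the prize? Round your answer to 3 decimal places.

0.127

Your original locker holds the prize with probability 1/9, so the other 8 collectively hold it with probability 8/9.
The host can always find an empty locker to open, so this doesn't change that 8/9; it is now spread over the 7 remaining unopened lockers.
P(win by switching) = (8/9) · (1/7) = 8/63 ≈ 0.127.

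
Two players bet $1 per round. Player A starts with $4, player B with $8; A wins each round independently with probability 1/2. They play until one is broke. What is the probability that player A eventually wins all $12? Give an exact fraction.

1/3

With a fair step, P(i) = ½P(i−1) + ½P(i+1) with P(0)=0, P(12)=1 has the linear solution P(i) = i/12.
P(4) = 4/12 = 1/3.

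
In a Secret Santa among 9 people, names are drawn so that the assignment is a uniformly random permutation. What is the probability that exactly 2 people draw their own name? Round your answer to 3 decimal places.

Choose which 2 of the 9 are fixed: C(9,2) = 36 ways.
The remaining 7 must have no fixed point: D(7) = 1854.
P = 36·1854/362880 = 103/560 ≈ 0.184.

0.184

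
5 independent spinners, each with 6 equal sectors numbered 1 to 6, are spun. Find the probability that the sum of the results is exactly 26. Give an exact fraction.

35/3888

There are 6^5 = 7776 equally likely outcomes.
The number of ordered 5-tuples from {1,…,6} summing to 26 is 70.
P(sum = 26) = 70/7776 = 35/3888.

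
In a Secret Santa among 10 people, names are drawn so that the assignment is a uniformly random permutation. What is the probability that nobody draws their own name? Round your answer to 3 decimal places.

0.368

This is the derangement probability: permutations of 10 with no fixed point.
D(10) = 10! · (1 − 1/1! + 1/2! − ··· + (−1)^10/10!) = 1334961.
P = 1334961/3628800 = 16481/44800 ≈ 0.368.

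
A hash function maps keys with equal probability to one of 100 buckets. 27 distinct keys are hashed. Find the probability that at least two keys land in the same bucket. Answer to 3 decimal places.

It's easier to compute the probability that all 27 are distinct.
P(all distinct) = 100/100 · 99/100 · ··· · 74/100 ≈ 0.021.
So the probability of at least one match is 1 − 0.021 = 0.979.

0.979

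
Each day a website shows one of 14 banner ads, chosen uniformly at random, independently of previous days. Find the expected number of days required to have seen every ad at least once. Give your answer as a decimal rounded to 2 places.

After i distinct types are collected, each trial gives a new one with probability (14−i)/14, so the expected wait for the next new type is 14/(14−i).
E = 14/14 + 14/13 + 14/12 + 14/11 + 14/10 + 14/9 + 14/8 + 14/7 + 14/6 + 14/5 + 14/4 + 14/3 + 14/2 + 14/1 = 1171733/25740 ≈ 45.52.

45.52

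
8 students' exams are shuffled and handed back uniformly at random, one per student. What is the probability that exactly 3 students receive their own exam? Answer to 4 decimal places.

Choose which 3 of the 8 are fixed: C(8,3) = 56 ways.
The remaining 5 must have no fixed point: D(5) = 44.
P = 56·44/40320 = 11/180 ≈ 0.0611.

0.0611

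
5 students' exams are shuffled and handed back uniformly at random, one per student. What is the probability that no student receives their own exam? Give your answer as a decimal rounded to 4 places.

This is the derangement probability: permutations of 5 with no fixed point.
D(5) = 5! · (1 − 1/1! + 1/2! − ··· + (−1)^5/5!) = 44.
P = 44/120 = 11/30 ≈ 0.3667.

0.3667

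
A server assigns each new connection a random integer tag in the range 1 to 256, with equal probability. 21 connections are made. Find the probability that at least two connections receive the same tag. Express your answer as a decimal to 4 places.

0.5696

It's easier to compute the probability that all 21 are distinct.
P(all distinct) = 256/256 · 255/256 · ··· · 236/256 ≈ 0.4304.
So the probability of at least one match is 1 − 0.4304 = 0.5696.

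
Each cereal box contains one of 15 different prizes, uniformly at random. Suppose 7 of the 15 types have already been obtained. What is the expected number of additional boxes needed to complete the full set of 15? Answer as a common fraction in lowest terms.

Starting from 7 distinct types, each trial gives a new one with probability (15−i)/15 when i types are held, so the wait for the next new type is 15/(15−i).
E = 15/8 + 15/7 + 15/6 + 15/5 + 15/4 + 15/3 + 15/2 + 15/1 = 2283/56.

2283/56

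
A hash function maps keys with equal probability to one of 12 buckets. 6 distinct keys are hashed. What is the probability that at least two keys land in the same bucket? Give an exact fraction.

1343/1728

It's easier to compute the probability that all 6 are distinct.
P(all distinct) = 12/12 · 11/12 · ··· · 7/12 = 385/1728.
So the probability of at least one match is 1 − 385/1728 = 1343/1728.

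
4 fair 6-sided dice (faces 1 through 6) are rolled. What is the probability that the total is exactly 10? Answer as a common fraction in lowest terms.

There are 6^4 = 1296 equally likely outcomes.
The number of ordered 4-tuples from {1,…,6} summing to 10 is 80.
P(sum = 10) = 80/1296 = 5/81.

5/81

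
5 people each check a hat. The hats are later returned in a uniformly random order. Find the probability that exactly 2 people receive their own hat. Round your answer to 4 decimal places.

0.1667

Choose which 2 of the 5 are fixed: C(5,2) = 10 ways.
The remaining 3 must have no fixed point: D(3) = 2.
P = 10·2/120 = 1/6 ≈ 0.1667.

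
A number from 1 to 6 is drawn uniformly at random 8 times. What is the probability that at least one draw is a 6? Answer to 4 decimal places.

P(no draw is a 6) = (5/6)^8 ≈ 0.2326.
P(at least one) = 1 − 0.2326 = 0.7674.

0.7674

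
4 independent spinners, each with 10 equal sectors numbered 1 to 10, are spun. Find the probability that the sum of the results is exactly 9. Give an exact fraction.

7/1250

There are 10^4 = 10000 equally likely outcomes.
The number of ordered 4-tuples from {1,…,10} summing to 9 is 56.
P(sum = 9) = 56/10000 = 7/1250.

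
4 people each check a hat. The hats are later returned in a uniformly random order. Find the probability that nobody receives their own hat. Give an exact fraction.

3/8

This is the derangement probability: permutations of 4 with no fixed point.
D(4) = 4! · (1 − 1/1! + 1/2! − ··· + (−1)^4/4!) = 9.
P = 9/24 = 3/8.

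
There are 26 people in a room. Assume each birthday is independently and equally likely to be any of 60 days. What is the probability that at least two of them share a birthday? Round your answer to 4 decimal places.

0.9983

It's easier to compute the probability that all 26 are distinct.
P(all distinct) = 60/60 · 59/60 · ··· · 35/60 ≈ 0.0017.
So the probability of at least one match is 1 − 0.0017 = 0.9983.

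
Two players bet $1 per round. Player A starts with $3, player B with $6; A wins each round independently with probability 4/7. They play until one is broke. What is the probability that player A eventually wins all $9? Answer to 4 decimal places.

Let r = q/p = (3/7)/(4/7) = 3/4. The recurrence P(i) = p·P(i+1) + q·P(i−1) with P(0)=0, P(9)=1 gives P(i) = (1 − r^i)/(1 − r^9).
P(3) = (1 − (3/4)^3) / (1 − (3/4)^9) = 4096/6553 ≈ 0.6251.

0.6251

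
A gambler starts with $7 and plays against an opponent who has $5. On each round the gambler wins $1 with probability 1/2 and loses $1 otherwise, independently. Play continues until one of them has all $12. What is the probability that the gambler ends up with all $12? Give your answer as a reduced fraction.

7/12

With a fair step, P(i) = ½P(i−1) + ½P(i+1) with P(0)=0, P(12)=1 has the linear solution P(i) = i/12.
P(7) = 7/12.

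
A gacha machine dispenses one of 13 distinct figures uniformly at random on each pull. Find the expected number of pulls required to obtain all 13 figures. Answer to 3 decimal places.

41.342

After i distinct types are collected, each trial gives a new one with probability (13−i)/13, so the expected wait for the next new type is 13/(13−i).
E = 13/13 + 13/12 + 13/11 + 13/10 + 13/9 + 13/8 + 13/7 + 13/6 + 13/5 + 13/4 + 13/3 + 13/2 + 13/1 = 1145993/27720 ≈ 41.342.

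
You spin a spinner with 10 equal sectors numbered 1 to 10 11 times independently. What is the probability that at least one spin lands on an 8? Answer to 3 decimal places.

0.686

P(no spin lands on an 8) = (9/10)^11 ≈ 0.314.
P(at least one) = 1 − 0.314 = 0.686.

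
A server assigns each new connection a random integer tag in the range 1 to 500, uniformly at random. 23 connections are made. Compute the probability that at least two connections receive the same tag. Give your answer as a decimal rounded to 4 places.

It's easier to compute the probability that all 23 are distinct.
P(all distinct) = 500/500 · 499/500 · ··· · 478/500 ≈ 0.5982.
So the probability of at least one match is 1 − 0.5982 = 0.4018.

0.4018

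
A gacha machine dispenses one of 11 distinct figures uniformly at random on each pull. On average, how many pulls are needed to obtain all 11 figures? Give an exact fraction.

After i distinct types are collected, each trial gives a new one with probability (11−i)/11, so the expected wait for the next new type is 11/(11−i).
E = 11/11 + 11/10 + 11/9 + 11/8 + 11/7 + 11/6 + 11/5 + 11/4 + 11/3 + 11/2 + 11/1 = 83711/2520.

83711/2520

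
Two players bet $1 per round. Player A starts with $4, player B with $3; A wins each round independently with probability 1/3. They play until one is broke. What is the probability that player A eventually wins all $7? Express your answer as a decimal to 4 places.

0.1181

Let r = q/p = (2/3)/(1/3) = 2. The recurrence P(i) = p·P(i+1) + q·P(i−1) with P(0)=0, P(7)=1 gives P(i) = (1 − r^i)/(1 − r^7).
P(4) = (1 − (2)^4) / (1 − (2)^7) = 15/127 ≈ 0.1181.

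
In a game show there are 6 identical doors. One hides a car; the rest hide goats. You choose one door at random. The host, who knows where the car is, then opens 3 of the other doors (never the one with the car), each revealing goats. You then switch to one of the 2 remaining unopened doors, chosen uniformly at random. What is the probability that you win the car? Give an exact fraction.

5/12

Your original door holds the car with probability 1/6, so the other 5 collectively hold it with probability 5/6.
The host can always find 3 empty doors to open, so the reveals don't change that 5/6; it is now spread over the 2 remaining unopened doors.
P(win by switching) = (5/6) · (1/2) = 5/12.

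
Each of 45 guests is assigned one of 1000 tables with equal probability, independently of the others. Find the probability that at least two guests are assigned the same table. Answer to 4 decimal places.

0.6340

It's easier to compute the probability that all 45 are distinct.
P(all distinct) = 1000/1000 · 999/1000 · ··· · 956/1000 ≈ 0.3660.
So the probability of at least one match is 1 − 0.3660 = 0.6340.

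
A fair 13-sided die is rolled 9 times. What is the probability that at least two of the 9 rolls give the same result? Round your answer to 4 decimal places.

P(all 9 different) = 13/13 · 12/13 · ··· · 5/13 ≈ 0.0245.
P(at least two equal) = 1 − 0.0245 = 0.9755.

0.9755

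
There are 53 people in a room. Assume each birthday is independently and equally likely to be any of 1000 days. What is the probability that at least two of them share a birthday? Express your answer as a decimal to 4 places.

0.7541

It's easier to compute the probability that all 53 are distinct.
P(all distinct) = 1000/1000 · 999/1000 · ··· · 948/1000 ≈ 0.2459.
So the probability of at least one match is 1 − 0.2459 = 0.7541.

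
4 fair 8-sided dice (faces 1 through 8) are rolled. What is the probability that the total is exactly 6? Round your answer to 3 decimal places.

0.002

There are 8^4 = 4096 equally likely outcomes.
The number of ordered 4-tuples from {1,…,8} summing to 6 is 10.
P(sum = 6) = 10/4096 = 5/2048 ≈ 0.002.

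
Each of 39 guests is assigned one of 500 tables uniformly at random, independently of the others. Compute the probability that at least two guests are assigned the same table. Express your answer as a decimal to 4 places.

0.7816

It's easier to compute the probability that all 39 are distinct.
P(all distinct) = 500/500 · 499/500 · ··· · 462/500 ≈ 0.2184.
So the probability of at least one match is 1 − 0.2184 = 0.7816.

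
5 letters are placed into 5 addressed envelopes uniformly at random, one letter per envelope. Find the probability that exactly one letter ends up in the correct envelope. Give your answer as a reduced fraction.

Choose which one is fixed: C(5,1) = 5 ways.
The remaining 4 must have no fixed point: D(4) = 9.
P = 5·9/120 = 3/8.

3/8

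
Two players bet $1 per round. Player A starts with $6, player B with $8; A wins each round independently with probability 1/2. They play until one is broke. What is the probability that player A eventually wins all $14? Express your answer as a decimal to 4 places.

With a fair step, P(i) = ½P(i−1) + ½P(i+1) with P(0)=0, P(14)=1 has the linear solution P(i) = i/14.
P(6) = 6/14 = 3/7 ≈ 0.4286.

0.4286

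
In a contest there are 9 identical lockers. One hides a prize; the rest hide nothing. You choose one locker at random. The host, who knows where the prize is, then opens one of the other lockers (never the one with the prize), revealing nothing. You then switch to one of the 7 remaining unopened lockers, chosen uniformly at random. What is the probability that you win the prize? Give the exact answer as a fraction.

8/63

Your original locker holds the prize with probability 1/9, so the other 8 collectively hold it with probability 8/9.
The host can always find an empty locker to open, so this doesn't change that 8/9; it is now spread over the 7 remaining unopened lockers.
P(win by switching) = (8/9) · (1/7) = 8/63.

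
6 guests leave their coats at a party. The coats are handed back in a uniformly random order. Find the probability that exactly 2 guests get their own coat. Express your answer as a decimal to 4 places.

0.1875

Choose which 2 of the 6 are fixed: C(6,2) = 15 ways.
The remaining 4 must have no fixed point: D(4) = 9.
P = 15·9/720 = 3/16 ≈ 0.1875.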